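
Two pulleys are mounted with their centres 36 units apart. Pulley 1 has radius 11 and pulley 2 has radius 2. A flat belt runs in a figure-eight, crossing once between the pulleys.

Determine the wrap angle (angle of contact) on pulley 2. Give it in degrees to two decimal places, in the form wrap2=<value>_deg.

crossed belt: β = asin((r1+r2)/C) = asin(13/36) = 21.1684°
wrap1 = wrap2 = π + 2β = 222.3369°

wrap2=222.34_deg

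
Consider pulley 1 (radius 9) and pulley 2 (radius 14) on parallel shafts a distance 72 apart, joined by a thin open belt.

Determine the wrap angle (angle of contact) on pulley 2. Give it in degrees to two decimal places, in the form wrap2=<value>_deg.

wrap2=187.96_deg

open belt: β = asin((r2−r1)/C) = asin(5/72) = 3.9821°
wrap1 = π − 2β = 172.0358°
wrap2 = π + 2β = 187.9642°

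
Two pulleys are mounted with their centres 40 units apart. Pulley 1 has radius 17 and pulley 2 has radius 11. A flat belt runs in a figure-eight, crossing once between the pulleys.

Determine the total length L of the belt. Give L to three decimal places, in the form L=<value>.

crossed belt: β = asin((r1+r2)/C) = asin(28/40) = 44.4270°
wrap1 = wrap2 = π + 2β = 268.8540°
tangent length = C·cosβ = 28.5657
L = (r1+r2)·wrap + 2·C·cosβ = 28·4.6924 + 2·28.5657 = 188.5183

L=188.518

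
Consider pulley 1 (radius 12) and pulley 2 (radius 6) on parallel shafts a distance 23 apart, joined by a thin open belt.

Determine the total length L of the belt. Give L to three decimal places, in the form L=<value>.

open belt: β = asin((r2−r1)/C) = asin(-6/23) = -15.1217°
wrap1 = π − 2β = 210.2433°
wrap2 = π + 2β = 149.7567°
tangent length = C·cosβ = 22.2036
L = r1·wrap1 + r2·wrap2 + 2·C·cosβ = 12·3.6694 + 6·2.6137 + 2·22.2036 = 104.1229

L=104.123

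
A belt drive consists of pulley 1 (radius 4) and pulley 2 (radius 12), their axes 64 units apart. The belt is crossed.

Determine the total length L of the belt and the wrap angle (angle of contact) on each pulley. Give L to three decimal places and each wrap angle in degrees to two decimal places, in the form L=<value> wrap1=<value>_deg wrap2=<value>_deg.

L=182.287 wrap1=208.96_deg wrap2=208.96_deg

crossed belt: β = asin((r1+r2)/C) = asin(16/64) = 14.4775°
wrap1 = wrap2 = π + 2β = 208.9550°
tangent length = C·cosβ = 61.9677
L = (r1+r2)·wrap + 2·C·cosβ = 16·3.6470 + 2·61.9677 = 182.2867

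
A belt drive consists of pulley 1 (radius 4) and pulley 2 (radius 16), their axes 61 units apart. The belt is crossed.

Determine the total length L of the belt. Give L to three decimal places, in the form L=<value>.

crossed belt: β = asin((r1+r2)/C) = asin(20/61) = 19.1395°
wrap1 = wrap2 = π + 2β = 218.2789°
tangent length = C·cosβ = 57.6281
L = (r1+r2)·wrap + 2·C·cosβ = 20·3.8097 + 2·57.6281 = 191.4500

L=191.450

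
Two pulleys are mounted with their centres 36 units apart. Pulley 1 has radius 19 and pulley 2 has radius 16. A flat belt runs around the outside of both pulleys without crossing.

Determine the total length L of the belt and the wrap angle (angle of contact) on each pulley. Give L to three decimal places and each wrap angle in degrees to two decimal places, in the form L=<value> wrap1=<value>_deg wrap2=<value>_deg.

L=182.206 wrap1=189.56_deg wrap2=170.44_deg

open belt: β = asin((r2−r1)/C) = asin(-3/36) = -4.7802°
wrap1 = π − 2β = 189.5604°
wrap2 = π + 2β = 170.4396°
tangent length = C·cosβ = 35.8748
L = r1·wrap1 + r2·wrap2 + 2·C·cosβ = 19·3.3085 + 16·2.9747 + 2·35.8748 = 182.2059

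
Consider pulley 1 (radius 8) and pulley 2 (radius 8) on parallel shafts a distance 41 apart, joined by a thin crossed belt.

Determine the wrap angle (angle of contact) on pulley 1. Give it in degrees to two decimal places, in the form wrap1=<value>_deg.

crossed belt: β = asin((r1+r2)/C) = asin(16/41) = 22.9697°
wrap1 = wrap2 = π + 2β = 225.9394°

wrap1=225.94_deg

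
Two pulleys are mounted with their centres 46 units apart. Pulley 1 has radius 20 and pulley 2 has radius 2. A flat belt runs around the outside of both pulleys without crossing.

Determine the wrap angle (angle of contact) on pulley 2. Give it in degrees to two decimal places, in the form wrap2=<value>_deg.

wrap2=133.93_deg

open belt: β = asin((r2−r1)/C) = asin(-18/46) = -23.0357°
wrap1 = π − 2β = 226.0714°
wrap2 = π + 2β = 133.9286°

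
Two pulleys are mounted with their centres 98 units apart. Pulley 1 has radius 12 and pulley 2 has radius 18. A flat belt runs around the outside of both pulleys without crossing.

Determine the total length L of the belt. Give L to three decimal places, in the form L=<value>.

open belt: β = asin((r2−r1)/C) = asin(6/98) = 3.5101°
wrap1 = π − 2β = 172.9798°
wrap2 = π + 2β = 187.0202°
tangent length = C·cosβ = 97.8162
L = r1·wrap1 + r2·wrap2 + 2·C·cosβ = 12·3.0191 + 18·3.2641 + 2·97.8162 = 290.6152

L=290.615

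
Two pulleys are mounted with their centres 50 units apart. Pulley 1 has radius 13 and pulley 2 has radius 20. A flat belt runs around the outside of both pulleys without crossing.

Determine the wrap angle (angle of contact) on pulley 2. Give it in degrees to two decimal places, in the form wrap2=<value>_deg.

open belt: β = asin((r2−r1)/C) = asin(7/50) = 8.0478°
wrap1 = π − 2β = 163.9043°
wrap2 = π + 2β = 196.0957°

wrap2=196.10_deg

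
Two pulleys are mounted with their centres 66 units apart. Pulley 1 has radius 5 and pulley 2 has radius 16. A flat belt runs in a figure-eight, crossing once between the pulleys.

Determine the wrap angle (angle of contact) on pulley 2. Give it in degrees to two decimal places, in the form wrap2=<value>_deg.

crossed belt: β = asin((r1+r2)/C) = asin(21/66) = 18.5530°
wrap1 = wrap2 = π + 2β = 217.1060°

wrap2=217.11_deg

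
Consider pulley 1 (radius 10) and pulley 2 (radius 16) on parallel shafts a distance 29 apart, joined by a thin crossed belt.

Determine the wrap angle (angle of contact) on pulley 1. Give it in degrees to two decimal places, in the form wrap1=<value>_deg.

wrap1=307.42_deg

crossed belt: β = asin((r1+r2)/C) = asin(26/29) = 63.7084°
wrap1 = wrap2 = π + 2β = 307.4169°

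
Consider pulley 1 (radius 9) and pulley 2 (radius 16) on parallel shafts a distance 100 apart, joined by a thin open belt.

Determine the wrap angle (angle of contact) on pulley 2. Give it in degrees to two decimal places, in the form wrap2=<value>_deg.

wrap2=188.03_deg

open belt: β = asin((r2−r1)/C) = asin(7/100) = 4.0140°
wrap1 = π − 2β = 171.9720°
wrap2 = π + 2β = 188.0280°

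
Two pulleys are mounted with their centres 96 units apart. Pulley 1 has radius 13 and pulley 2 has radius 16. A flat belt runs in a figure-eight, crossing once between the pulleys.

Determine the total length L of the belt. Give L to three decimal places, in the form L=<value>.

L=291.935

crossed belt: β = asin((r1+r2)/C) = asin(29/96) = 17.5828°
wrap1 = wrap2 = π + 2β = 215.1656°
tangent length = C·cosβ = 91.5150
L = (r1+r2)·wrap + 2·C·cosβ = 29·3.7553 + 2·91.5150 = 291.9351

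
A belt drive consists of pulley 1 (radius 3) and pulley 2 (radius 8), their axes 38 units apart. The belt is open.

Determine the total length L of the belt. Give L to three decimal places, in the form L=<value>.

open belt: β = asin((r2−r1)/C) = asin(5/38) = 7.5608°
wrap1 = π − 2β = 164.8783°
wrap2 = π + 2β = 195.1217°
tangent length = C·cosβ = 37.6696
L = r1·wrap1 + r2·wrap2 + 2·C·cosβ = 3·2.8777 + 8·3.4055 + 2·37.6696 = 111.2164

L=111.216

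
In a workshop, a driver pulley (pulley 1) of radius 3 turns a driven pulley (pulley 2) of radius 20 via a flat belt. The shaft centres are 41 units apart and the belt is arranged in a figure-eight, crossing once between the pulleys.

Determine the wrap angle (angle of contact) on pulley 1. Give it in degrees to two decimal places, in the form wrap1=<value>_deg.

crossed belt: β = asin((r1+r2)/C) = asin(23/41) = 34.1233°
wrap1 = wrap2 = π + 2β = 248.2466°

wrap1=248.25_deg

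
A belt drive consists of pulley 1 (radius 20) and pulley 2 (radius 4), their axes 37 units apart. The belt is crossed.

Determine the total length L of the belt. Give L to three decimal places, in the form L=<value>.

L=165.597

crossed belt: β = asin((r1+r2)/C) = asin(24/37) = 40.4398°
wrap1 = wrap2 = π + 2β = 260.8796°
tangent length = C·cosβ = 28.1603
L = (r1+r2)·wrap + 2·C·cosβ = 24·4.5532 + 2·28.1603 = 165.5975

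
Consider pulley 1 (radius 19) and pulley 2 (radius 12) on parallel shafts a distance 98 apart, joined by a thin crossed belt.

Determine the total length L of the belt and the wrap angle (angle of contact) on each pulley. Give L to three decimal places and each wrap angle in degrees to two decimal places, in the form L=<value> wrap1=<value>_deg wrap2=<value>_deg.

L=303.280 wrap1=216.88_deg wrap2=216.88_deg

crossed belt: β = asin((r1+r2)/C) = asin(31/98) = 18.4409°
wrap1 = wrap2 = π + 2β = 216.8818°
tangent length = C·cosβ = 92.9677
L = (r1+r2)·wrap + 2·C·cosβ = 31·3.7853 + 2·92.9677 = 303.2798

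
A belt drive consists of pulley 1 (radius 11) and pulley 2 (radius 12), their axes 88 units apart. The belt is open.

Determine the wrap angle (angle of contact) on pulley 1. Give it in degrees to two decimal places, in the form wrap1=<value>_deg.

wrap1=178.70_deg

open belt: β = asin((r2−r1)/C) = asin(1/88) = 0.6511°
wrap1 = π − 2β = 178.6978°
wrap2 = π + 2β = 181.3022°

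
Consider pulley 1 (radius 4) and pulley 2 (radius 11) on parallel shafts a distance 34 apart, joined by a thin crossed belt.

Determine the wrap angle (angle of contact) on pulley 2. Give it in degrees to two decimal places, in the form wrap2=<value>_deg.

wrap2=232.36_deg

crossed belt: β = asin((r1+r2)/C) = asin(15/34) = 26.1790°
wrap1 = wrap2 = π + 2β = 232.3579°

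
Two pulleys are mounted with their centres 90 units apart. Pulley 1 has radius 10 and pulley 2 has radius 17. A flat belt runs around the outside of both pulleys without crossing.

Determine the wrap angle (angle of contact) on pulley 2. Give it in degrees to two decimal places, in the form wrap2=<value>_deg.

open belt: β = asin((r2−r1)/C) = asin(7/90) = 4.4608°
wrap1 = π − 2β = 171.0783°
wrap2 = π + 2β = 188.9217°

wrap2=188.92_deg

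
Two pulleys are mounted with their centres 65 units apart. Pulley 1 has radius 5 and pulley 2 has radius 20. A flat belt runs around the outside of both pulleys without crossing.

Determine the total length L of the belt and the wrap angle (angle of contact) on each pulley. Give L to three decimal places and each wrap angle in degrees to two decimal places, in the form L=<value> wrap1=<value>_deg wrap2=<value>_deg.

L=212.017 wrap1=153.32_deg wrap2=206.68_deg

open belt: β = asin((r2−r1)/C) = asin(15/65) = 13.3424°
wrap1 = π − 2β = 153.3153°
wrap2 = π + 2β = 206.6847°
tangent length = C·cosβ = 63.2456
L = r1·wrap1 + r2·wrap2 + 2·C·cosβ = 5·2.6759 + 20·3.6073 + 2·63.2456 = 212.0170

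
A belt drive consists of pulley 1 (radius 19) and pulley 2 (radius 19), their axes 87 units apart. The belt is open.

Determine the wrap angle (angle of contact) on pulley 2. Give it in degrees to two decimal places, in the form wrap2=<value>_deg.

wrap2=180.00_deg

open belt: β = asin((r2−r1)/C) = asin(0/87) = 0.0000°
wrap1 = π − 2β = 180.0000°
wrap2 = π + 2β = 180.0000°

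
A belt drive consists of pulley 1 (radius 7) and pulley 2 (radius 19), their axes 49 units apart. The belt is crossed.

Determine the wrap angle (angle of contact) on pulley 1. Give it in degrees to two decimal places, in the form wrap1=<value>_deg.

wrap1=244.09_deg

crossed belt: β = asin((r1+r2)/C) = asin(26/49) = 32.0468°
wrap1 = wrap2 = π + 2β = 244.0937°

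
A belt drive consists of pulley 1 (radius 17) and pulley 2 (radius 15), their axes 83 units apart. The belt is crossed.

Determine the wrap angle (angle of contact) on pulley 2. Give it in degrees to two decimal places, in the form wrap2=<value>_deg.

wrap2=225.35_deg

crossed belt: β = asin((r1+r2)/C) = asin(32/83) = 22.6774°
wrap1 = wrap2 = π + 2β = 225.3548°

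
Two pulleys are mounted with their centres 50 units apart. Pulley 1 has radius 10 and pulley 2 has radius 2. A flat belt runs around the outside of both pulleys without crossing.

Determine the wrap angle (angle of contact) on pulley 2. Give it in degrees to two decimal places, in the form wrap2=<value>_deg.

wrap2=161.59_deg

open belt: β = asin((r2−r1)/C) = asin(-8/50) = -9.2069°
wrap1 = π − 2β = 198.4138°
wrap2 = π + 2β = 161.5862°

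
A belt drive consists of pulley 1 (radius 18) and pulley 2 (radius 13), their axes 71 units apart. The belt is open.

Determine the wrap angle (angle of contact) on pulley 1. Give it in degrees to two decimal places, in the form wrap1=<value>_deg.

wrap1=188.08_deg

open belt: β = asin((r2−r1)/C) = asin(-5/71) = -4.0383°
wrap1 = π − 2β = 188.0765°
wrap2 = π + 2β = 171.9235°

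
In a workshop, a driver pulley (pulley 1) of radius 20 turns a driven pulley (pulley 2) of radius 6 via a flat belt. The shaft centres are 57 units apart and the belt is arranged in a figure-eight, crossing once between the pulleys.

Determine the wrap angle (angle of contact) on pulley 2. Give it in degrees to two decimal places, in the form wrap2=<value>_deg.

crossed belt: β = asin((r1+r2)/C) = asin(26/57) = 27.1383°
wrap1 = wrap2 = π + 2β = 234.2767°

wrap2=234.28_deg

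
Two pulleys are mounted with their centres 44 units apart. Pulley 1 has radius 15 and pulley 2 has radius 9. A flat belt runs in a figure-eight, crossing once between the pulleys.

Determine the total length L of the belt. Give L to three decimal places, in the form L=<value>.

crossed belt: β = asin((r1+r2)/C) = asin(24/44) = 33.0557°
wrap1 = wrap2 = π + 2β = 246.1115°
tangent length = C·cosβ = 36.8782
L = (r1+r2)·wrap + 2·C·cosβ = 24·4.2955 + 2·36.8782 = 176.8473

L=176.847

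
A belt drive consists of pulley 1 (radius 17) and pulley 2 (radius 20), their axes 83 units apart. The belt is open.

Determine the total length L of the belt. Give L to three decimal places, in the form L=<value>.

open belt: β = asin((r2−r1)/C) = asin(3/83) = 2.0714°
wrap1 = π − 2β = 175.8572°
wrap2 = π + 2β = 184.1428°
tangent length = C·cosβ = 82.9458
L = r1·wrap1 + r2·wrap2 + 2·C·cosβ = 17·3.0693 + 20·3.2139 + 2·82.9458 = 282.3474

L=282.347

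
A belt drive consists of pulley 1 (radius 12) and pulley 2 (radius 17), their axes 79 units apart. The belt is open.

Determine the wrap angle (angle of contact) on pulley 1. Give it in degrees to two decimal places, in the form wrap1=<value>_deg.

wrap1=172.74_deg

open belt: β = asin((r2−r1)/C) = asin(5/79) = 3.6287°
wrap1 = π − 2β = 172.7425°
wrap2 = π + 2β = 187.2575°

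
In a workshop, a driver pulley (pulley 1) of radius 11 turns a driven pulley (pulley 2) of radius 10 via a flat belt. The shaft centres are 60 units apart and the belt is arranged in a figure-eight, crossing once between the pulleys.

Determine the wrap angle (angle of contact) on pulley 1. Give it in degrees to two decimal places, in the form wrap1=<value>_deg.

crossed belt: β = asin((r1+r2)/C) = asin(21/60) = 20.4873°
wrap1 = wrap2 = π + 2β = 220.9746°

wrap1=220.97_deg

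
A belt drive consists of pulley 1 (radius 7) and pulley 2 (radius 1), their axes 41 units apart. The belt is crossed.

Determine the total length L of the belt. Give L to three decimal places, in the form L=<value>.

L=108.699

crossed belt: β = asin((r1+r2)/C) = asin(8/41) = 11.2518°
wrap1 = wrap2 = π + 2β = 202.5037°
tangent length = C·cosβ = 40.2119
L = (r1+r2)·wrap + 2·C·cosβ = 8·3.5344 + 2·40.2119 = 108.6987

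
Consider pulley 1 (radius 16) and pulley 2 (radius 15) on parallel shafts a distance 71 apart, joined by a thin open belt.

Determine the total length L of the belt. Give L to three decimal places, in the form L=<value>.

open belt: β = asin((r2−r1)/C) = asin(-1/71) = -0.8070°
wrap1 = π − 2β = 181.6140°
wrap2 = π + 2β = 178.3860°
tangent length = C·cosβ = 70.9930
L = r1·wrap1 + r2·wrap2 + 2·C·cosβ = 16·3.1698 + 15·3.1134 + 2·70.9930 = 239.4035

L=239.403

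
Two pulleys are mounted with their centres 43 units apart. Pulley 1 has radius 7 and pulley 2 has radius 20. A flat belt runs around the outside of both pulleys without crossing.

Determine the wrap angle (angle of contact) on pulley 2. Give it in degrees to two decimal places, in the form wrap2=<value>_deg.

open belt: β = asin((r2−r1)/C) = asin(13/43) = 17.5973°
wrap1 = π − 2β = 144.8053°
wrap2 = π + 2β = 215.1947°

wrap2=215.19_deg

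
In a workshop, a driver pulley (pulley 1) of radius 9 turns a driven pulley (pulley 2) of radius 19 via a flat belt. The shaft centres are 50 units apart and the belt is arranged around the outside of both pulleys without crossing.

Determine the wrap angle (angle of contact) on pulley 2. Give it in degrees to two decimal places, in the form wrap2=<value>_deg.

open belt: β = asin((r2−r1)/C) = asin(10/50) = 11.5370°
wrap1 = π − 2β = 156.9261°
wrap2 = π + 2β = 203.0739°

wrap2=203.07_deg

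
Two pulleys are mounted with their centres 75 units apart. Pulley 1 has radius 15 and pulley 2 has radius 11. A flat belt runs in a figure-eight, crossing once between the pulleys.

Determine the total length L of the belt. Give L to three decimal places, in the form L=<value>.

crossed belt: β = asin((r1+r2)/C) = asin(26/75) = 20.2836°
wrap1 = wrap2 = π + 2β = 220.5671°
tangent length = C·cosβ = 70.3491
L = (r1+r2)·wrap + 2·C·cosβ = 26·3.8496 + 2·70.3491 = 240.7885

L=240.788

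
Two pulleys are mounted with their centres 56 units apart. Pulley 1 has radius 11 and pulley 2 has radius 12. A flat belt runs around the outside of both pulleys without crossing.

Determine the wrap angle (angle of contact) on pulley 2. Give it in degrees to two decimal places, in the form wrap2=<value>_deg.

wrap2=182.05_deg

open belt: β = asin((r2−r1)/C) = asin(1/56) = 1.0232°
wrap1 = π − 2β = 177.9536°
wrap2 = π + 2β = 182.0464°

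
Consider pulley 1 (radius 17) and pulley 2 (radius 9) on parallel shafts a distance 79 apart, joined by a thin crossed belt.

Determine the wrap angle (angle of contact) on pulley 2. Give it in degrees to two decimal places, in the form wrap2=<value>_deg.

wrap2=218.43_deg

crossed belt: β = asin((r1+r2)/C) = asin(26/79) = 19.2150°
wrap1 = wrap2 = π + 2β = 218.4300°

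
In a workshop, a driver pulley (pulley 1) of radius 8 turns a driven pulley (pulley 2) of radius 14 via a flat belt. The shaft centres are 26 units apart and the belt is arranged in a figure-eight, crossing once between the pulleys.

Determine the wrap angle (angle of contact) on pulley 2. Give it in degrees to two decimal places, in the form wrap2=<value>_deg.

crossed belt: β = asin((r1+r2)/C) = asin(22/26) = 57.7958°
wrap1 = wrap2 = π + 2β = 295.5915°

wrap2=295.59_deg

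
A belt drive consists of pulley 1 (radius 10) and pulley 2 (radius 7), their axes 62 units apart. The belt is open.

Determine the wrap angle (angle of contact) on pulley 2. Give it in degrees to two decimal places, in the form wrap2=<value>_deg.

open belt: β = asin((r2−r1)/C) = asin(-3/62) = -2.7735°
wrap1 = π − 2β = 185.5469°
wrap2 = π + 2β = 174.4531°

wrap2=174.45_deg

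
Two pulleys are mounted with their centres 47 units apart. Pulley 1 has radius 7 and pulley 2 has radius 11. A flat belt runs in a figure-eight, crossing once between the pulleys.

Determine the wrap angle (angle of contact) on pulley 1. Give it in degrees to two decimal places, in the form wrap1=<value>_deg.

crossed belt: β = asin((r1+r2)/C) = asin(18/47) = 22.5183°
wrap1 = wrap2 = π + 2β = 225.0366°

wrap1=225.04_deg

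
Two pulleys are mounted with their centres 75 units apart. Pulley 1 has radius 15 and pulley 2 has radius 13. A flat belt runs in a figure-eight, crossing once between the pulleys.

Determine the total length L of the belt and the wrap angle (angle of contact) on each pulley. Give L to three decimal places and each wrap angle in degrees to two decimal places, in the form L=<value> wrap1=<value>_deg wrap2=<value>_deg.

L=248.545 wrap1=223.84_deg wrap2=223.84_deg

crossed belt: β = asin((r1+r2)/C) = asin(28/75) = 21.9213°
wrap1 = wrap2 = π + 2β = 223.8427°
tangent length = C·cosβ = 69.5773
L = (r1+r2)·wrap + 2·C·cosβ = 28·3.9068 + 2·69.5773 = 248.5448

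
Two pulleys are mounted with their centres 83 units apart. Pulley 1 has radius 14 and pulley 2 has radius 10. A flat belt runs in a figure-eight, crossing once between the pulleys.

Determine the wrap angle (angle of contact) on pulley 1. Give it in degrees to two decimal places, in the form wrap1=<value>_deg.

wrap1=213.61_deg

crossed belt: β = asin((r1+r2)/C) = asin(24/83) = 16.8075°
wrap1 = wrap2 = π + 2β = 213.6149°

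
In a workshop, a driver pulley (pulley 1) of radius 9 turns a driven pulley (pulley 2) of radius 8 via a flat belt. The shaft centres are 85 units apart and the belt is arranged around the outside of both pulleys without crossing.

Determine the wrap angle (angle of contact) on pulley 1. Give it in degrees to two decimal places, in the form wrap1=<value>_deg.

wrap1=181.35_deg

open belt: β = asin((r2−r1)/C) = asin(-1/85) = -0.6741°
wrap1 = π − 2β = 181.3482°
wrap2 = π + 2β = 178.6518°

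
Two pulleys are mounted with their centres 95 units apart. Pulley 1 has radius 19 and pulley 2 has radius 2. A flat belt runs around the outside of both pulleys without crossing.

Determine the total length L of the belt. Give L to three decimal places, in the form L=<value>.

L=259.024

open belt: β = asin((r2−r1)/C) = asin(-17/95) = -10.3085°
wrap1 = π − 2β = 200.6169°
wrap2 = π + 2β = 159.3831°
tangent length = C·cosβ = 93.4666
L = r1·wrap1 + r2·wrap2 + 2·C·cosβ = 19·3.5014 + 2·2.7818 + 2·93.4666 = 259.0237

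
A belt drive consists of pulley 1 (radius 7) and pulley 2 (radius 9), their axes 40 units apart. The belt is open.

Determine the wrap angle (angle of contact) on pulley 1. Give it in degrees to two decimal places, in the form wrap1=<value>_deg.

wrap1=174.27_deg

open belt: β = asin((r2−r1)/C) = asin(2/40) = 2.8660°
wrap1 = π − 2β = 174.2680°
wrap2 = π + 2β = 185.7320°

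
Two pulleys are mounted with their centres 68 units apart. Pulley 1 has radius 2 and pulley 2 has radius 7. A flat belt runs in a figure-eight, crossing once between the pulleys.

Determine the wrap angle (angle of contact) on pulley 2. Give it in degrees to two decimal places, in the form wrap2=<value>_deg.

crossed belt: β = asin((r1+r2)/C) = asin(9/68) = 7.6056°
wrap1 = wrap2 = π + 2β = 195.2112°

wrap2=195.21_deg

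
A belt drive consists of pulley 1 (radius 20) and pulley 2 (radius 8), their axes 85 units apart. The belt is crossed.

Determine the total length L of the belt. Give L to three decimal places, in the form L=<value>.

L=267.274

crossed belt: β = asin((r1+r2)/C) = asin(28/85) = 19.2331°
wrap1 = wrap2 = π + 2β = 218.4662°
tangent length = C·cosβ = 80.2558
L = (r1+r2)·wrap + 2·C·cosβ = 28·3.8130 + 2·80.2558 = 267.2744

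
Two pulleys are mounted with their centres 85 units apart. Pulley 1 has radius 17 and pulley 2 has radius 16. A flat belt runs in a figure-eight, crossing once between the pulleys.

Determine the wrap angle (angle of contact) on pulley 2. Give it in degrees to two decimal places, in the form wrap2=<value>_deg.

wrap2=225.69_deg

crossed belt: β = asin((r1+r2)/C) = asin(33/85) = 22.8447°
wrap1 = wrap2 = π + 2β = 225.6895°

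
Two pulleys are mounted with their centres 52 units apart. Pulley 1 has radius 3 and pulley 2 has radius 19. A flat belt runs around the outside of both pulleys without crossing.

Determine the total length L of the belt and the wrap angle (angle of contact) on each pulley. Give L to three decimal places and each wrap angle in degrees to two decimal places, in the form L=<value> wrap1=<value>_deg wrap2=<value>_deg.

L=178.078 wrap1=144.16_deg wrap2=215.84_deg

open belt: β = asin((r2−r1)/C) = asin(16/52) = 17.9202°
wrap1 = π − 2β = 144.1596°
wrap2 = π + 2β = 215.8404°
tangent length = C·cosβ = 49.4773
L = r1·wrap1 + r2·wrap2 + 2·C·cosβ = 3·2.5161 + 19·3.7671 + 2·49.4773 = 178.0781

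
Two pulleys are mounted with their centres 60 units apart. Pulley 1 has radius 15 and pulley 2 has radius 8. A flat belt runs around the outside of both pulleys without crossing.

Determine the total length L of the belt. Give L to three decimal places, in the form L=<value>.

L=193.074

open belt: β = asin((r2−r1)/C) = asin(-7/60) = -6.6998°
wrap1 = π − 2β = 193.3995°
wrap2 = π + 2β = 166.6005°
tangent length = C·cosβ = 59.5903
L = r1·wrap1 + r2·wrap2 + 2·C·cosβ = 15·3.3755 + 8·2.9077 + 2·59.5903 = 193.0742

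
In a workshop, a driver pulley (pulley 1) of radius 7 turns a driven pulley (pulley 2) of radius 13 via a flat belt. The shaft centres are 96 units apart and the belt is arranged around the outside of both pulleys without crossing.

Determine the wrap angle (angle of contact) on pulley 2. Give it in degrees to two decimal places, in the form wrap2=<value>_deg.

wrap2=187.17_deg

open belt: β = asin((r2−r1)/C) = asin(6/96) = 3.5833°
wrap1 = π − 2β = 172.8334°
wrap2 = π + 2β = 187.1666°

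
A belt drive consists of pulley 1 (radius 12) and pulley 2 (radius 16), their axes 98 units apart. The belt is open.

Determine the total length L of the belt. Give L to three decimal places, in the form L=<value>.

L=284.128

open belt: β = asin((r2−r1)/C) = asin(4/98) = 2.3393°
wrap1 = π − 2β = 175.3215°
wrap2 = π + 2β = 184.6785°
tangent length = C·cosβ = 97.9183
L = r1·wrap1 + r2·wrap2 + 2·C·cosβ = 12·3.0599 + 16·3.2232 + 2·97.9183 = 284.1279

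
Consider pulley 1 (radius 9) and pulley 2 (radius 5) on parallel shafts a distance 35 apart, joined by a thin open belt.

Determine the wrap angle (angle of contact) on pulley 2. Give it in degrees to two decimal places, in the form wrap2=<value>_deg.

open belt: β = asin((r2−r1)/C) = asin(-4/35) = -6.5624°
wrap1 = π − 2β = 193.1249°
wrap2 = π + 2β = 166.8751°

wrap2=166.88_deg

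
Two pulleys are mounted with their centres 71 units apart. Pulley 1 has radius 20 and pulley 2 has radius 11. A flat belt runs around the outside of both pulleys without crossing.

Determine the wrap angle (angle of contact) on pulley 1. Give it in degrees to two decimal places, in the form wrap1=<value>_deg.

open belt: β = asin((r2−r1)/C) = asin(-9/71) = -7.2824°
wrap1 = π − 2β = 194.5649°
wrap2 = π + 2β = 165.4351°

wrap1=194.56_deg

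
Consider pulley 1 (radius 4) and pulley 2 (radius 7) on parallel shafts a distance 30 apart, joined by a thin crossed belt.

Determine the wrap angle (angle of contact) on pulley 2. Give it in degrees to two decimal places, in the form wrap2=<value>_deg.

wrap2=223.02_deg

crossed belt: β = asin((r1+r2)/C) = asin(11/30) = 21.5102°
wrap1 = wrap2 = π + 2β = 223.0204°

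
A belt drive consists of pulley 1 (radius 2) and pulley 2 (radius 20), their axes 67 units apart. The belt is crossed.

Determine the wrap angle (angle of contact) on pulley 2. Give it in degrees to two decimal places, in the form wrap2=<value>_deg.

wrap2=218.34_deg

crossed belt: β = asin((r1+r2)/C) = asin(22/67) = 19.1692°
wrap1 = wrap2 = π + 2β = 218.3383°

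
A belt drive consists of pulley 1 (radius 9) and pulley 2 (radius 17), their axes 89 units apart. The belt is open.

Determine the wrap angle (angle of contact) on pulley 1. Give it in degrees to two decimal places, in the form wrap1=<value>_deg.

wrap1=169.69_deg

open belt: β = asin((r2−r1)/C) = asin(8/89) = 5.1571°
wrap1 = π − 2β = 169.6857°
wrap2 = π + 2β = 190.3143°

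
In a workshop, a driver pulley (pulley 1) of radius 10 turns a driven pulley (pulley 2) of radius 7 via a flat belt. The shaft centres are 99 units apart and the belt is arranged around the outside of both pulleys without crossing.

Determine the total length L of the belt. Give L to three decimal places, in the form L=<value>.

L=251.498

open belt: β = asin((r2−r1)/C) = asin(-3/99) = -1.7365°
wrap1 = π − 2β = 183.4730°
wrap2 = π + 2β = 176.5270°
tangent length = C·cosβ = 98.9545
L = r1·wrap1 + r2·wrap2 + 2·C·cosβ = 10·3.2022 + 7·3.0810 + 2·98.9545 = 251.4980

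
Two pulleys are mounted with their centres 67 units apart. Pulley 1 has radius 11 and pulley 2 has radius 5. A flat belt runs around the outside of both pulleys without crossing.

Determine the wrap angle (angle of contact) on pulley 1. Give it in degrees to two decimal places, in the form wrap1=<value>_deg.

wrap1=190.28_deg

open belt: β = asin((r2−r1)/C) = asin(-6/67) = -5.1378°
wrap1 = π − 2β = 190.2757°
wrap2 = π + 2β = 169.7243°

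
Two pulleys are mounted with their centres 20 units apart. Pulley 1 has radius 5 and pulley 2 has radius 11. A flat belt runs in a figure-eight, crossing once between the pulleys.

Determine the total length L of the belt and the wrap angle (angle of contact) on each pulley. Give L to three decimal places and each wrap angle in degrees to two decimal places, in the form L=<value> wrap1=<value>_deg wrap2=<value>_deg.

L=103.939 wrap1=286.26_deg wrap2=286.26_deg

crossed belt: β = asin((r1+r2)/C) = asin(16/20) = 53.1301°
wrap1 = wrap2 = π + 2β = 286.2602°
tangent length = C·cosβ = 12.0000
L = (r1+r2)·wrap + 2·C·cosβ = 16·4.9962 + 2·12.0000 = 103.9389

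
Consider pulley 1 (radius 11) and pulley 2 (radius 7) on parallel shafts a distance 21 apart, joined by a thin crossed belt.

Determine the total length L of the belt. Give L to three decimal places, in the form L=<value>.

L=115.251

crossed belt: β = asin((r1+r2)/C) = asin(18/21) = 58.9973°
wrap1 = wrap2 = π + 2β = 297.9946°
tangent length = C·cosβ = 10.8167
L = (r1+r2)·wrap + 2·C·cosβ = 18·5.2010 + 2·10.8167 = 115.2511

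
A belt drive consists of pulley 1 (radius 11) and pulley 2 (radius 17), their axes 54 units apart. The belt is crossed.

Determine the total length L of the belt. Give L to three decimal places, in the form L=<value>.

L=210.838

crossed belt: β = asin((r1+r2)/C) = asin(28/54) = 31.2329°
wrap1 = wrap2 = π + 2β = 242.4659°
tangent length = C·cosβ = 46.1736
L = (r1+r2)·wrap + 2·C·cosβ = 28·4.2318 + 2·46.1736 = 210.8383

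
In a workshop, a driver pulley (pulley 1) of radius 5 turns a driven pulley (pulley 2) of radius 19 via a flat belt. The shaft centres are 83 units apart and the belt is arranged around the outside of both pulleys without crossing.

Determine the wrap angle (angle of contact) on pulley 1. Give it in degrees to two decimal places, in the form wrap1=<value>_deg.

wrap1=160.58_deg

open belt: β = asin((r2−r1)/C) = asin(14/83) = 9.7108°
wrap1 = π − 2β = 160.5785°
wrap2 = π + 2β = 199.4215°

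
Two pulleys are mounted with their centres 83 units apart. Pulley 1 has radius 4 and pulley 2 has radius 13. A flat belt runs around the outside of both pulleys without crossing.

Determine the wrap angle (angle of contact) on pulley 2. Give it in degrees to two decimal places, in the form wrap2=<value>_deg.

wrap2=192.45_deg

open belt: β = asin((r2−r1)/C) = asin(9/83) = 6.2250°
wrap1 = π − 2β = 167.5499°
wrap2 = π + 2β = 192.4501°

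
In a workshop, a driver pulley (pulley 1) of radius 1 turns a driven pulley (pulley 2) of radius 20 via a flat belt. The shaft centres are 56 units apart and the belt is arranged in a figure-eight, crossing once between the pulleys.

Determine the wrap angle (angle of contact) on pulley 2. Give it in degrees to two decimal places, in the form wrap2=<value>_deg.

crossed belt: β = asin((r1+r2)/C) = asin(21/56) = 22.0243°
wrap1 = wrap2 = π + 2β = 224.0486°

wrap2=224.05_deg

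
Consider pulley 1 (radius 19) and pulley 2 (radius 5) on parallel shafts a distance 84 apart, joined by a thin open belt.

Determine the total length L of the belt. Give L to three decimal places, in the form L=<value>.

L=245.737

open belt: β = asin((r2−r1)/C) = asin(-14/84) = -9.5941°
wrap1 = π − 2β = 199.1881°
wrap2 = π + 2β = 160.8119°
tangent length = C·cosβ = 82.8251
L = r1·wrap1 + r2·wrap2 + 2·C·cosβ = 19·3.4765 + 5·2.8067 + 2·82.8251 = 245.7370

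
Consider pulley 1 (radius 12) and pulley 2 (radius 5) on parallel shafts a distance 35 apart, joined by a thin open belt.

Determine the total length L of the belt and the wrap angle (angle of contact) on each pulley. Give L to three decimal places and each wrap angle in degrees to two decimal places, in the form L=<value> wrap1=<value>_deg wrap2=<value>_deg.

L=124.812 wrap1=203.07_deg wrap2=156.93_deg

open belt: β = asin((r2−r1)/C) = asin(-7/35) = -11.5370°
wrap1 = π − 2β = 203.0739°
wrap2 = π + 2β = 156.9261°
tangent length = C·cosβ = 34.2929
L = r1·wrap1 + r2·wrap2 + 2·C·cosβ = 12·3.5443 + 5·2.7389 + 2·34.2929 = 124.8118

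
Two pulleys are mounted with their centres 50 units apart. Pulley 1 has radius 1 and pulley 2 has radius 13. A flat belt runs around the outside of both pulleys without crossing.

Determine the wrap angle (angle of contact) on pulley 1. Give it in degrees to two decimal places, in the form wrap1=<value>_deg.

wrap1=152.23_deg

open belt: β = asin((r2−r1)/C) = asin(12/50) = 13.8865°
wrap1 = π − 2β = 152.2269°
wrap2 = π + 2β = 207.7731°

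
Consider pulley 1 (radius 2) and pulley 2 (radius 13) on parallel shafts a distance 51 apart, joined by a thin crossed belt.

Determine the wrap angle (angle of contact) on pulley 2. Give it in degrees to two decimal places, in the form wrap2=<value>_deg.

wrap2=214.21_deg

crossed belt: β = asin((r1+r2)/C) = asin(15/51) = 17.1046°
wrap1 = wrap2 = π + 2β = 214.2093°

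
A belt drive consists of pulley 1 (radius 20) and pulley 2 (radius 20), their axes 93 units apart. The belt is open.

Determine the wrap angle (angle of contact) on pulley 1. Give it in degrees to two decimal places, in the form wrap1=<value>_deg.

wrap1=180.00_deg

open belt: β = asin((r2−r1)/C) = asin(0/93) = 0.0000°
wrap1 = π − 2β = 180.0000°
wrap2 = π + 2β = 180.0000°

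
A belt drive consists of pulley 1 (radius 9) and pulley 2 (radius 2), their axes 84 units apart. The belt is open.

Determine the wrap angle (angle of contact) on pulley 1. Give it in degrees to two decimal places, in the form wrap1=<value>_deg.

open belt: β = asin((r2−r1)/C) = asin(-7/84) = -4.7802°
wrap1 = π − 2β = 189.5604°
wrap2 = π + 2β = 170.4396°

wrap1=189.56_deg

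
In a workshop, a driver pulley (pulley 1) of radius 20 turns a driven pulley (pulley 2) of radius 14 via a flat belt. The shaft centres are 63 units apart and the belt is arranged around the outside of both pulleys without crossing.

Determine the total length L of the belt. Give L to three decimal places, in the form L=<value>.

open belt: β = asin((r2−r1)/C) = asin(-6/63) = -5.4650°
wrap1 = π − 2β = 190.9300°
wrap2 = π + 2β = 169.0700°
tangent length = C·cosβ = 62.7136
L = r1·wrap1 + r2·wrap2 + 2·C·cosβ = 20·3.3324 + 14·2.9508 + 2·62.7136 = 233.3860

L=233.386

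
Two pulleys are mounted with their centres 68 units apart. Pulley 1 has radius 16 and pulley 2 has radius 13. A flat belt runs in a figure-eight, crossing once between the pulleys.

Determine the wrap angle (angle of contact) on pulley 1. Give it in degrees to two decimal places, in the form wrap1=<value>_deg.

crossed belt: β = asin((r1+r2)/C) = asin(29/68) = 25.2438°
wrap1 = wrap2 = π + 2β = 230.4876°

wrap1=230.49_deg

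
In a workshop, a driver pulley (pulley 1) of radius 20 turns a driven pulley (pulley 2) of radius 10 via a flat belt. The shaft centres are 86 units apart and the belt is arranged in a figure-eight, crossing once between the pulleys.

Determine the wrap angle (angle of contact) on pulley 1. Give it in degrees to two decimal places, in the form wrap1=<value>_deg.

crossed belt: β = asin((r1+r2)/C) = asin(30/86) = 20.4162°
wrap1 = wrap2 = π + 2β = 220.8324°

wrap1=220.83_deg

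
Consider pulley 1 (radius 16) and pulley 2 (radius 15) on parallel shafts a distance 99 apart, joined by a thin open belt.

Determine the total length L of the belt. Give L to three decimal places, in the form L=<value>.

L=295.399

open belt: β = asin((r2−r1)/C) = asin(-1/99) = -0.5788°
wrap1 = π − 2β = 181.1575°
wrap2 = π + 2β = 178.8425°
tangent length = C·cosβ = 98.9949
L = r1·wrap1 + r2·wrap2 + 2·C·cosβ = 16·3.1618 + 15·3.1214 + 2·98.9949 = 295.3995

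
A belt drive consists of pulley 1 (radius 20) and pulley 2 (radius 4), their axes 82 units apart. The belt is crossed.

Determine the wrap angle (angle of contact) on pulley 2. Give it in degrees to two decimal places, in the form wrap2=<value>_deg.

wrap2=214.04_deg

crossed belt: β = asin((r1+r2)/C) = asin(24/82) = 17.0186°
wrap1 = wrap2 = π + 2β = 214.0373°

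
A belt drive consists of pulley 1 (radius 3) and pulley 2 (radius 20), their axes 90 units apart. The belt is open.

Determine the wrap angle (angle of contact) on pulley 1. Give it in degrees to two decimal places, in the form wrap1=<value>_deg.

wrap1=158.22_deg

open belt: β = asin((r2−r1)/C) = asin(17/90) = 10.8879°
wrap1 = π − 2β = 158.2241°
wrap2 = π + 2β = 201.7759°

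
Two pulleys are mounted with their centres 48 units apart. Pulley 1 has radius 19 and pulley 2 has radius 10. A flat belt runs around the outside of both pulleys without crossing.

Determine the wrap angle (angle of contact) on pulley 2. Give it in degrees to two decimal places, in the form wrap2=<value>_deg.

open belt: β = asin((r2−r1)/C) = asin(-9/48) = -10.8069°
wrap1 = π − 2β = 201.6138°
wrap2 = π + 2β = 158.3862°

wrap2=158.39_deg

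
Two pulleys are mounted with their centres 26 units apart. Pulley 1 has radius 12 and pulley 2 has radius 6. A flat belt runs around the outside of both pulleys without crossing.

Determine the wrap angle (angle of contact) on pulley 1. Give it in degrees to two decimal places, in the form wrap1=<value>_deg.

open belt: β = asin((r2−r1)/C) = asin(-6/26) = -13.3424°
wrap1 = π − 2β = 206.6847°
wrap2 = π + 2β = 153.3153°

wrap1=206.68_deg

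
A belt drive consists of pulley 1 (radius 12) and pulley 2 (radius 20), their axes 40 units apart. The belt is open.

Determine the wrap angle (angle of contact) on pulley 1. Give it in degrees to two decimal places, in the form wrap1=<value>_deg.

wrap1=156.93_deg

open belt: β = asin((r2−r1)/C) = asin(8/40) = 11.5370°
wrap1 = π − 2β = 156.9261°
wrap2 = π + 2β = 203.0739°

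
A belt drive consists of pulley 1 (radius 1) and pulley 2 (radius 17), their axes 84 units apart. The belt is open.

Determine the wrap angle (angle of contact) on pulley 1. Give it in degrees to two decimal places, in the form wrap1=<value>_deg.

wrap1=158.04_deg

open belt: β = asin((r2−r1)/C) = asin(16/84) = 10.9806°
wrap1 = π − 2β = 158.0388°
wrap2 = π + 2β = 201.9612°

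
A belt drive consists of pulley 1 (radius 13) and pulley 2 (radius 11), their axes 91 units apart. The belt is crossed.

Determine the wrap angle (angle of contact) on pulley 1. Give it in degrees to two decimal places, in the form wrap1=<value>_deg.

crossed belt: β = asin((r1+r2)/C) = asin(24/91) = 15.2919°
wrap1 = wrap2 = π + 2β = 210.5837°

wrap1=210.58_deg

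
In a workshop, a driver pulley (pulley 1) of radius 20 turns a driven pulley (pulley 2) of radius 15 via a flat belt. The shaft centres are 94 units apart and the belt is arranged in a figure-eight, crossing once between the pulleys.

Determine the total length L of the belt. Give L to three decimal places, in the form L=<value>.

L=311.145

crossed belt: β = asin((r1+r2)/C) = asin(35/94) = 21.8600°
wrap1 = wrap2 = π + 2β = 223.7201°
tangent length = C·cosβ = 87.2410
L = (r1+r2)·wrap + 2·C·cosβ = 35·3.9047 + 2·87.2410 = 311.1449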